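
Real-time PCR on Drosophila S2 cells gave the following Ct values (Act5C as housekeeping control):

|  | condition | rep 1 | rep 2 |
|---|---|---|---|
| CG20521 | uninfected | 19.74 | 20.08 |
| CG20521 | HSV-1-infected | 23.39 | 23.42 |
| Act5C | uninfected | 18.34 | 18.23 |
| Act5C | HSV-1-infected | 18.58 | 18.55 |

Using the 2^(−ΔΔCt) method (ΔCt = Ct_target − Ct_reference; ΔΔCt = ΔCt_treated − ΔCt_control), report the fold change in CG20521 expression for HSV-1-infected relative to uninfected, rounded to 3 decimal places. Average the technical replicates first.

Mean Ct: CG20521 uninfected 19.910; CG20521 HSV-1-infected 23.405; Act5C uninfected 18.285; Act5C HSV-1-infected 18.565
ΔCt(uninfected) = 19.910 − 18.285 = 1.625
ΔCt(HSV-1-infected) = 23.405 − 18.565 = 4.840
ΔΔCt = 4.840 − 1.625 = 3.215
Fold change = 2^(−3.215) = 0.1077

0.108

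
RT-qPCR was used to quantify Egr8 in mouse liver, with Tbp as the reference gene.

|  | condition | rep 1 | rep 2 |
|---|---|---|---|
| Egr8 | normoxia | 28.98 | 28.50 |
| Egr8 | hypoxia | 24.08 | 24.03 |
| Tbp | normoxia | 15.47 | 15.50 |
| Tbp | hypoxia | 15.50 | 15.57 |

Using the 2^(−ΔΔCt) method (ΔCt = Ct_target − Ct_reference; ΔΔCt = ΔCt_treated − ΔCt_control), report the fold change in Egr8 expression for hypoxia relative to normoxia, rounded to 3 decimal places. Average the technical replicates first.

26.630

Mean Ct: Egr8 normoxia 28.740; Egr8 hypoxia 24.055; Tbp normoxia 15.485; Tbp hypoxia 15.535
ΔCt(normoxia) = 28.740 − 15.485 = 13.255
ΔCt(hypoxia) = 24.055 − 15.535 = 8.520
ΔΔCt = 8.520 − 13.255 = -4.735
Fold change = 2^(−(-4.735)) = 2^4.735 = 26.6304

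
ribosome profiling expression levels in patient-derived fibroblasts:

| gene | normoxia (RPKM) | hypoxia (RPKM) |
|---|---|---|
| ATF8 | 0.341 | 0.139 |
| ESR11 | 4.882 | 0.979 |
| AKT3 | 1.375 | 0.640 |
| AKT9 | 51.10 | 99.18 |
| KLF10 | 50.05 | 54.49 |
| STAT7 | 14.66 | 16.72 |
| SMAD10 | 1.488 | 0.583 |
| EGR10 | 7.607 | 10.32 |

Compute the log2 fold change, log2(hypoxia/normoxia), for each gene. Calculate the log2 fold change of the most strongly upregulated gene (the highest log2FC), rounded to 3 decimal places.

0.957

log2(0.139/0.341) = -1.295  (ATF8)
log2(0.979/4.882) = -2.318  (ESR11)
log2(0.640/1.375) = -1.103  (AKT3)
log2(99.18/51.10) = 0.957  (AKT9)
log2(54.49/50.05) = 0.123  (KLF10)
log2(16.72/14.66) = 0.190  (STAT7)
log2(0.583/1.488) = -1.352  (SMAD10)
log2(10.32/7.607) = 0.440  (EGR10)
AKT9 is most strongly upregulated.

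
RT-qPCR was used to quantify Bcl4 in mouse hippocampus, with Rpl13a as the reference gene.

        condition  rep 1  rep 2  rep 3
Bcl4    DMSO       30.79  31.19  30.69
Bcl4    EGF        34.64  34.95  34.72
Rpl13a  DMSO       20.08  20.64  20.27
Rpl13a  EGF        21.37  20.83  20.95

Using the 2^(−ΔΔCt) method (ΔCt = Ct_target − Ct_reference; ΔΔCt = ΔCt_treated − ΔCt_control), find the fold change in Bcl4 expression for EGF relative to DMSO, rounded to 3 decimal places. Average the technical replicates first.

Mean Ct: Bcl4 DMSO 30.890; Bcl4 EGF 34.770; Rpl13a DMSO 20.330; Rpl13a EGF 21.050
ΔCt(DMSO) = 30.890 − 20.330 = 10.560
ΔCt(EGF) = 34.770 − 21.050 = 13.720
ΔΔCt = 13.720 − 10.560 = 3.160
Fold change = 2^(−3.160) = 0.1119

0.112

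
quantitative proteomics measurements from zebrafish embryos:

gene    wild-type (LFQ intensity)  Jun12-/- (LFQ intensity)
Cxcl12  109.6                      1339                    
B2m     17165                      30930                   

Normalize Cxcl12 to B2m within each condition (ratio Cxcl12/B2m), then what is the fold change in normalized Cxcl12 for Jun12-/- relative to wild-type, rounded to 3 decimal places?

6.780

Cxcl12/B2m (wild-type) = 109.6 / 17165 = 0.0063851
Cxcl12/B2m (Jun12-/-) = 1339 / 30930 = 0.043291
Fold change = 0.043291 / 0.0063851 = 6.7801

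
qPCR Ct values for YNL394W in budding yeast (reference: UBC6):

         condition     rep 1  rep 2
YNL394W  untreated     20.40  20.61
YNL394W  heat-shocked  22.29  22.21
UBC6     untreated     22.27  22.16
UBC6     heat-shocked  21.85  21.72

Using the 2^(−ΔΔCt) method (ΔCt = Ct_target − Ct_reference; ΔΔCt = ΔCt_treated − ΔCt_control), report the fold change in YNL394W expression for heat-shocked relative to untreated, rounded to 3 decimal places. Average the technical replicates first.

Mean Ct: YNL394W untreated 20.505; YNL394W heat-shocked 22.250; UBC6 untreated 22.215; UBC6 heat-shocked 21.785
ΔCt(untreated) = 20.505 − 22.215 = -1.710
ΔCt(heat-shocked) = 22.250 − 21.785 = 0.465
ΔΔCt = 0.465 − (-1.710) = 2.175
Fold change = 2^(−2.175) = 0.2214

0.221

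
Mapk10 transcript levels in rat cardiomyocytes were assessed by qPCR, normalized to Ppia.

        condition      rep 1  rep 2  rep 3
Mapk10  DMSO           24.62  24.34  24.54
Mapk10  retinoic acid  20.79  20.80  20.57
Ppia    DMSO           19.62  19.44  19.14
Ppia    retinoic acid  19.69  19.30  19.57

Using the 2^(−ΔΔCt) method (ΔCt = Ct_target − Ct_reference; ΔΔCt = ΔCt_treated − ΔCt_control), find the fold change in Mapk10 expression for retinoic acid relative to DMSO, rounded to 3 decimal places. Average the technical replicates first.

Mean Ct: Mapk10 DMSO 24.500; Mapk10 retinoic acid 20.720; Ppia DMSO 19.400; Ppia retinoic acid 19.520
ΔCt(DMSO) = 24.500 − 19.400 = 5.100
ΔCt(retinoic acid) = 20.720 − 19.520 = 1.200
ΔΔCt = 1.200 − 5.100 = -3.900
Fold change = 2^(−(-3.900)) = 2^3.900 = 14.9285

14.929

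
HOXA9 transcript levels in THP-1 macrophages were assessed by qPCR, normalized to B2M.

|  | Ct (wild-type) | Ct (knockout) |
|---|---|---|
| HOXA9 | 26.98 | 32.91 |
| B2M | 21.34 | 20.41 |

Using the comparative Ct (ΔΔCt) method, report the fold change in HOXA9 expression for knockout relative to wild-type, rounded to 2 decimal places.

ΔCt(wild-type) = 26.980 − 21.340 = 5.640
ΔCt(knockout) = 32.910 − 20.410 = 12.500
ΔΔCt = 12.500 − 5.640 = 6.860
Fold change = 2^(−6.860) = 0.009

0.01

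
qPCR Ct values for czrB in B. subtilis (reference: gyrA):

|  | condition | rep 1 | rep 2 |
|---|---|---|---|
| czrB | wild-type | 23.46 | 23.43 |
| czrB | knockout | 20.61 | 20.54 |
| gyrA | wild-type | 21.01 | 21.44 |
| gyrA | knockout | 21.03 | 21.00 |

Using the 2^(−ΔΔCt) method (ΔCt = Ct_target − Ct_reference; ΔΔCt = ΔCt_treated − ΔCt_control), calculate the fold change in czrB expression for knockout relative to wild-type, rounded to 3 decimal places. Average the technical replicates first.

Mean Ct: czrB wild-type 23.445; czrB knockout 20.575; gyrA wild-type 21.225; gyrA knockout 21.015
ΔCt(wild-type) = 23.445 − 21.225 = 2.220
ΔCt(knockout) = 20.575 − 21.015 = -0.440
ΔΔCt = -0.440 − 2.220 = -2.660
Fold change = 2^(−(-2.660)) = 2^2.660 = 6.3203

6.320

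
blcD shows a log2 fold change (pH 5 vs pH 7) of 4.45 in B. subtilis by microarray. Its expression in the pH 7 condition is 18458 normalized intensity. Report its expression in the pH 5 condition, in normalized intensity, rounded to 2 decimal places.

403429.94

Fold change = 2^(4.45) = 21.8566
pH 5 expression = 18458 × 21.8566 = 403429.94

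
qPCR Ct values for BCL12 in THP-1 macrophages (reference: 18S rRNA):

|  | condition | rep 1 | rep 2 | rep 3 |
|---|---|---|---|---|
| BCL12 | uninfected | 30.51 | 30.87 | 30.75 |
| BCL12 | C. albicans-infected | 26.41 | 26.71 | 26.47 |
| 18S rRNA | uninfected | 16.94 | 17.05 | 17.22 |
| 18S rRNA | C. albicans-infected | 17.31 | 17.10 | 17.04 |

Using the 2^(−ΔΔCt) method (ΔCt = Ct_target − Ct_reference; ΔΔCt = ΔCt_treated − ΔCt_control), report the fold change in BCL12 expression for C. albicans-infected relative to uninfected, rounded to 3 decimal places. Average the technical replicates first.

Mean Ct: BCL12 uninfected 30.710; BCL12 C. albicans-infected 26.530; 18S rRNA uninfected 17.070; 18S rRNA C. albicans-infected 17.150
ΔCt(uninfected) = 30.710 − 17.070 = 13.640
ΔCt(C. albicans-infected) = 26.530 − 17.150 = 9.380
ΔΔCt = 9.380 − 13.640 = -4.260
Fold change = 2^(−(-4.260)) = 2^4.260 = 19.1597

19.160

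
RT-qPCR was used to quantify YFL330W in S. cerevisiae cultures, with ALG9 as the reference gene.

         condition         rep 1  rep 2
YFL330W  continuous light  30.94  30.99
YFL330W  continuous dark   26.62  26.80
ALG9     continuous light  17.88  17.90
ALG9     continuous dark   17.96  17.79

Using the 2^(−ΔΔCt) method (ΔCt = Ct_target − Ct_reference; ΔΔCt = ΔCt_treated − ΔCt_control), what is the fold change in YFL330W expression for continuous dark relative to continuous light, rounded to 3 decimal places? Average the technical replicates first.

Mean Ct: YFL330W continuous light 30.965; YFL330W continuous dark 26.710; ALG9 continuous light 17.890; ALG9 continuous dark 17.875
ΔCt(continuous light) = 30.965 − 17.890 = 13.075
ΔCt(continuous dark) = 26.710 − 17.875 = 8.835
ΔΔCt = 8.835 − 13.075 = -4.240
Fold change = 2^(−(-4.240)) = 2^4.240 = 18.8959

18.896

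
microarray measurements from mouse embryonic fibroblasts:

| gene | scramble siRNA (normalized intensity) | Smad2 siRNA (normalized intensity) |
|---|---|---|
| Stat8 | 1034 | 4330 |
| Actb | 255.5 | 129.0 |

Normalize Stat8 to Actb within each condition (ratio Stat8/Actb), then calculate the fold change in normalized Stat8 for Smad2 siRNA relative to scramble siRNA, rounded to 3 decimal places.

8.294

Stat8/Actb (scramble siRNA) = 1034 / 255.5 = 4.047
Stat8/Actb (Smad2 siRNA) = 4330 / 129.0 = 33.566
Fold change = 33.566 / 4.047 = 8.2941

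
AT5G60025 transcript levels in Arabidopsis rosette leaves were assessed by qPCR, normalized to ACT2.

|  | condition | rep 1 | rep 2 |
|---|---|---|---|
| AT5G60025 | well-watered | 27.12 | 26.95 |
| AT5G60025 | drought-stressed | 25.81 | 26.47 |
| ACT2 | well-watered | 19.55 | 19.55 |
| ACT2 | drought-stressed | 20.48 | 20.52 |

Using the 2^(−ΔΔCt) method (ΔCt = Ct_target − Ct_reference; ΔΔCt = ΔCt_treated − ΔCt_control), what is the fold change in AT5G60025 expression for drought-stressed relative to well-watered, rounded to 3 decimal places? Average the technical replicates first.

Mean Ct: AT5G60025 well-watered 27.035; AT5G60025 drought-stressed 26.140; ACT2 well-watered 19.550; ACT2 drought-stressed 20.500
ΔCt(well-watered) = 27.035 − 19.550 = 7.485
ΔCt(drought-stressed) = 26.140 − 20.500 = 5.640
ΔΔCt = 5.640 − 7.485 = -1.845
Fold change = 2^(−(-1.845)) = 2^1.845 = 3.5925

3.593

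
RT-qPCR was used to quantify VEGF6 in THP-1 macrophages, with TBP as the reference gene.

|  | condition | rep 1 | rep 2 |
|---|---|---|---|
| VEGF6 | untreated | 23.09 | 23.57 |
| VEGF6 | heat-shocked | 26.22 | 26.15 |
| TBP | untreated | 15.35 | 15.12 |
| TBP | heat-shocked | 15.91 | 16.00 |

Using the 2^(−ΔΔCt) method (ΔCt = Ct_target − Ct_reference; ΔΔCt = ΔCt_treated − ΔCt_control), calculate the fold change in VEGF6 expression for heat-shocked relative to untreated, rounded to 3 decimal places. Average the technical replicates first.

Mean Ct: VEGF6 untreated 23.330; VEGF6 heat-shocked 26.185; TBP untreated 15.235; TBP heat-shocked 15.955
ΔCt(untreated) = 23.330 − 15.235 = 8.095
ΔCt(heat-shocked) = 26.185 − 15.955 = 10.230
ΔΔCt = 10.230 − 8.095 = 2.135
Fold change = 2^(−2.135) = 0.2277

0.228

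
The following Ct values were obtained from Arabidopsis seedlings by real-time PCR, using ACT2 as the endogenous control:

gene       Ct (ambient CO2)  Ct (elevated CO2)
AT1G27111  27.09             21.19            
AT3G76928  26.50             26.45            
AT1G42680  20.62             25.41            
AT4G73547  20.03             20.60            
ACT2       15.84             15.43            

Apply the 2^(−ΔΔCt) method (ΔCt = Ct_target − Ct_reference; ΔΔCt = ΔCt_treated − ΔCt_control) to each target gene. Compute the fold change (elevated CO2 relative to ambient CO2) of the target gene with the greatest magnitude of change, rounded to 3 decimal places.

AT1G27111: ΔΔCt = (21.19−15.43) − (27.09−15.84) = 5.76 − 11.25 = -5.49; fold change = 2^5.49 = 44.942
AT3G76928: ΔΔCt = (26.45−15.43) − (26.50−15.84) = 11.02 − 10.66 = 0.36; fold change = 2^-0.36 = 0.779
AT1G42680: ΔΔCt = (25.41−15.43) − (20.62−15.84) = 9.98 − 4.78 = 5.20; fold change = 2^-5.20 = 0.027
AT4G73547: ΔΔCt = (20.60−15.43) − (20.03−15.84) = 5.17 − 4.19 = 0.98; fold change = 2^-0.98 = 0.507
AT1G27111 has the largest |ΔΔCt| = 5.49.

44.942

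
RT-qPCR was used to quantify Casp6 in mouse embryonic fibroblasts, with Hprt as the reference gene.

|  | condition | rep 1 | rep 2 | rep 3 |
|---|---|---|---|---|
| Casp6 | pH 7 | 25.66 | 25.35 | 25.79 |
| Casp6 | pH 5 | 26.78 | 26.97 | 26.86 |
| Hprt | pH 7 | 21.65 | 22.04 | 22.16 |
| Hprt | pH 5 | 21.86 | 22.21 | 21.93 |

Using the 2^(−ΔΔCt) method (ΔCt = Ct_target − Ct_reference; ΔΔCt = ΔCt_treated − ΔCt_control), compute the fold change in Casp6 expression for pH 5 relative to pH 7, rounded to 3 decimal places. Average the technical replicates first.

Mean Ct: Casp6 pH 7 25.600; Casp6 pH 5 26.870; Hprt pH 7 21.950; Hprt pH 5 22.000
ΔCt(pH 7) = 25.600 − 21.950 = 3.650
ΔCt(pH 5) = 26.870 − 22.000 = 4.870
ΔΔCt = 4.870 − 3.650 = 1.220
Fold change = 2^(−1.220) = 0.4293

0.429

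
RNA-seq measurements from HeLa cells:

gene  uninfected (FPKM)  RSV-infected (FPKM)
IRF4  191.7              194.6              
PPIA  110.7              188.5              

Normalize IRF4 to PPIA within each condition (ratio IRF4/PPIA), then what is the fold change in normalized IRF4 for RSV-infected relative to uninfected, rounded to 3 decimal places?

0.596

IRF4/PPIA (uninfected) = 191.7 / 110.7 = 1.7317
IRF4/PPIA (RSV-infected) = 194.6 / 188.5 = 1.0324
Fold change = 1.0324 / 1.7317 = 0.5962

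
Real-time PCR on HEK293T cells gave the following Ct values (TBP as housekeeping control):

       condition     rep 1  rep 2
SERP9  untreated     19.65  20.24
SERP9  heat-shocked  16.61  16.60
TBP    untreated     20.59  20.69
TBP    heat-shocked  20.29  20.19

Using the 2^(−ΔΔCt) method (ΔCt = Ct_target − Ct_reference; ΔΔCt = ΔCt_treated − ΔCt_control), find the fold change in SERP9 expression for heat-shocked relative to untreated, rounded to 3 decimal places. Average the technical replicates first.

7.674

Mean Ct: SERP9 untreated 19.945; SERP9 heat-shocked 16.605; TBP untreated 20.640; TBP heat-shocked 20.240
ΔCt(untreated) = 19.945 − 20.640 = -0.695
ΔCt(heat-shocked) = 16.605 − 20.240 = -3.635
ΔΔCt = -3.635 − (-0.695) = -2.940
Fold change = 2^(−(-2.940)) = 2^2.940 = 7.6741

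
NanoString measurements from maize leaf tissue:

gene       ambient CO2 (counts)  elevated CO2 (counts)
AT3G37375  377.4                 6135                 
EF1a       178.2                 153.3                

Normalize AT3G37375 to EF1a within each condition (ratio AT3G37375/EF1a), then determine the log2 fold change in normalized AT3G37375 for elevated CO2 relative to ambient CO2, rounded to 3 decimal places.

AT3G37375/EF1a (ambient CO2) = 377.4 / 178.2 = 2.1178
AT3G37375/EF1a (elevated CO2) = 6135 / 153.3 = 40.02
Fold change = 40.02 / 2.1178 = 18.8964
log2(18.8964) = 4.2400

4.240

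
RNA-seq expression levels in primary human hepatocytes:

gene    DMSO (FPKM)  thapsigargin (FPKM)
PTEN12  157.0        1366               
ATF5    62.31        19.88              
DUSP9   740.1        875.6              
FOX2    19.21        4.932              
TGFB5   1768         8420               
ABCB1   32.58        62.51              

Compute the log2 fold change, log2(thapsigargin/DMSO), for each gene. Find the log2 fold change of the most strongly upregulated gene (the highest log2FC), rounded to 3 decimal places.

3.121

log2(1366/157.0) = 3.121  (PTEN12)
log2(19.88/62.31) = -1.648  (ATF5)
log2(875.6/740.1) = 0.243  (DUSP9)
log2(4.932/19.21) = -1.962  (FOX2)
log2(8420/1768) = 2.252  (TGFB5)
log2(62.51/32.58) = 0.940  (ABCB1)
PTEN12 is most strongly upregulated.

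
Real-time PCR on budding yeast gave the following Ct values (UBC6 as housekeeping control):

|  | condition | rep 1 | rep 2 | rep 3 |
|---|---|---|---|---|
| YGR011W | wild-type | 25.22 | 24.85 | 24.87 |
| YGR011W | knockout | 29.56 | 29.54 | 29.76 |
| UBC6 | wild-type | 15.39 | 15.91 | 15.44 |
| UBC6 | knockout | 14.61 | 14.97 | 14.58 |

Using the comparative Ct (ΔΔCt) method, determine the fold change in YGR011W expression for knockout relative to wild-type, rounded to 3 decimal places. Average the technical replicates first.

0.022

Mean Ct: YGR011W wild-type 24.980; YGR011W knockout 29.620; UBC6 wild-type 15.580; UBC6 knockout 14.720
ΔCt(wild-type) = 24.980 − 15.580 = 9.400
ΔCt(knockout) = 29.620 − 14.720 = 14.900
ΔΔCt = 14.900 − 9.400 = 5.500
Fold change = 2^(−5.500) = 0.0221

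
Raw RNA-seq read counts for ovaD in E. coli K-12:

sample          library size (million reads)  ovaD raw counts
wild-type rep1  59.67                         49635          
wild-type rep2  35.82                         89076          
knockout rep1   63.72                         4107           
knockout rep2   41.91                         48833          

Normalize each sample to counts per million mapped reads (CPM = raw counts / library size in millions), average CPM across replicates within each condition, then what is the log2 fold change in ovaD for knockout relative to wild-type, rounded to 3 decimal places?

-1.432

CPM(wild-type rep1) = 49635 / 59.67 = 831.8250
CPM(wild-type rep2) = 89076 / 35.82 = 2486.7672
CPM(knockout rep1) = 4107 / 63.72 = 64.4539
CPM(knockout rep2) = 48833 / 41.91 = 1165.1873
mean CPM(wild-type) = 1659.2961; mean CPM(knockout) = 614.8206
Fold change = 614.8206 / 1659.2961 = 0.37053
log2(0.37053) = -1.4323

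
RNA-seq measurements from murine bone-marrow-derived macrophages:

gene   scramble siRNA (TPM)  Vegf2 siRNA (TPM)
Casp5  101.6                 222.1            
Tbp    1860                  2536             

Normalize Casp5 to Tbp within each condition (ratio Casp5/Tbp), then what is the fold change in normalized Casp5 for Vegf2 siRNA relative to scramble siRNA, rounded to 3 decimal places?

1.603

Casp5/Tbp (scramble siRNA) = 101.6 / 1860 = 0.054624
Casp5/Tbp (Vegf2 siRNA) = 222.1 / 2536 = 0.087579
Fold change = 0.087579 / 0.054624 = 1.6033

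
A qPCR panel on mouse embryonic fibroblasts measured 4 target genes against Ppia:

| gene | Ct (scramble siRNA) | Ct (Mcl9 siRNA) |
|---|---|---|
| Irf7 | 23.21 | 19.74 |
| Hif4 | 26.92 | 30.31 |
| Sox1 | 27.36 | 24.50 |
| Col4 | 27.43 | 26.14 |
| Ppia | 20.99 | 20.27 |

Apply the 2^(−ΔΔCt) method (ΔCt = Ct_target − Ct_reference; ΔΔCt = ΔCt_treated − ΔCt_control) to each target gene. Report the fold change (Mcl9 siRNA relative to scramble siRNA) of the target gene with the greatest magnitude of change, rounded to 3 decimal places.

Irf7: ΔΔCt = (19.74−20.27) − (23.21−20.99) = -0.53 − 2.22 = -2.75; fold change = 2^2.75 = 6.727
Hif4: ΔΔCt = (30.31−20.27) − (26.92−20.99) = 10.04 − 5.93 = 4.11; fold change = 2^-4.11 = 0.058
Sox1: ΔΔCt = (24.50−20.27) − (27.36−20.99) = 4.23 − 6.37 = -2.14; fold change = 2^2.14 = 4.408
Col4: ΔΔCt = (26.14−20.27) − (27.43−20.99) = 5.87 − 6.44 = -0.57; fold change = 2^0.57 = 1.485
Hif4 has the largest |ΔΔCt| = 4.11.

0.058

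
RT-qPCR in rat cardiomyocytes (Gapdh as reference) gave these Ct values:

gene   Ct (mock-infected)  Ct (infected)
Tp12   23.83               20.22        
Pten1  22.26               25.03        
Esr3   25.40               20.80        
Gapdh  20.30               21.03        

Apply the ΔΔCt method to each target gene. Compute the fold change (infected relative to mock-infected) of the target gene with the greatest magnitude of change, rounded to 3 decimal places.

Tp12: ΔΔCt = (20.22−21.03) − (23.83−20.30) = -0.81 − 3.53 = -4.34; fold change = 2^4.34 = 20.252
Pten1: ΔΔCt = (25.03−21.03) − (22.26−20.30) = 4.00 − 1.96 = 2.04; fold change = 2^-2.04 = 0.243
Esr3: ΔΔCt = (20.80−21.03) − (25.40−20.30) = -0.23 − 5.10 = -5.33; fold change = 2^5.33 = 40.224
Esr3 has the largest |ΔΔCt| = 5.33.

40.224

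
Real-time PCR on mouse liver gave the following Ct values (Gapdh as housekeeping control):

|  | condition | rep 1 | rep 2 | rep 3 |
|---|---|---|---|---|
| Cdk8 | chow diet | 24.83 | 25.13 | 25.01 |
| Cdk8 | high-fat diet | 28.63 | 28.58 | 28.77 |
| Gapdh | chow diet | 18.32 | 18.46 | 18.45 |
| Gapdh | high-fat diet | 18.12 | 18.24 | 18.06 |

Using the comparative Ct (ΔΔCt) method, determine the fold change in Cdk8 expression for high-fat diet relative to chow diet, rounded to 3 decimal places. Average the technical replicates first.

Mean Ct: Cdk8 chow diet 24.990; Cdk8 high-fat diet 28.660; Gapdh chow diet 18.410; Gapdh high-fat diet 18.140
ΔCt(chow diet) = 24.990 − 18.410 = 6.580
ΔCt(high-fat diet) = 28.660 − 18.140 = 10.520
ΔΔCt = 10.520 − 6.580 = 3.940
Fold change = 2^(−3.940) = 0.0652

0.065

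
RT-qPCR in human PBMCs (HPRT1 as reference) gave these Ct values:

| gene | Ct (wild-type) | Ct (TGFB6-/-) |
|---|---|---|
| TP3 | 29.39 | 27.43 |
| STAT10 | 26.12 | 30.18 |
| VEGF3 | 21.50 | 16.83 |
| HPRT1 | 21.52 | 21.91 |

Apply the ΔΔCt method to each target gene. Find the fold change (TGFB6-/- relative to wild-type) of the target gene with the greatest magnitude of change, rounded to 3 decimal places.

TP3: ΔΔCt = (27.43−21.91) − (29.39−21.52) = 5.52 − 7.87 = -2.35; fold change = 2^2.35 = 5.098
STAT10: ΔΔCt = (30.18−21.91) − (26.12−21.52) = 8.27 − 4.60 = 3.67; fold change = 2^-3.67 = 0.079
VEGF3: ΔΔCt = (16.83−21.91) − (21.50−21.52) = -5.08 − (-0.02) = -5.06; fold change = 2^5.06 = 33.359
VEGF3 has the largest |ΔΔCt| = 5.06.

33.359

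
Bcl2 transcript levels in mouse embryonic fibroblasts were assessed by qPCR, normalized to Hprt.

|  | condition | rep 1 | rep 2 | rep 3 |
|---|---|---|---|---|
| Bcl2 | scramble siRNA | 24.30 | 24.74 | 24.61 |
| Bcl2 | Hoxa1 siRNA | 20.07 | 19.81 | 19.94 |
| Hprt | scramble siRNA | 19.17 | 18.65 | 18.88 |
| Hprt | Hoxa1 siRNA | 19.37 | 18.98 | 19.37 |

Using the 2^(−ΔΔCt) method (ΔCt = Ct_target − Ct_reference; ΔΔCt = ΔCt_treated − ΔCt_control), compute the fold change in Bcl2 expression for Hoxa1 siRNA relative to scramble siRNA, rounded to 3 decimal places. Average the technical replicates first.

30.910

Mean Ct: Bcl2 scramble siRNA 24.550; Bcl2 Hoxa1 siRNA 19.940; Hprt scramble siRNA 18.900; Hprt Hoxa1 siRNA 19.240
ΔCt(scramble siRNA) = 24.550 − 18.900 = 5.650
ΔCt(Hoxa1 siRNA) = 19.940 − 19.240 = 0.700
ΔΔCt = 0.700 − 5.650 = -4.950
Fold change = 2^(−(-4.950)) = 2^4.950 = 30.9100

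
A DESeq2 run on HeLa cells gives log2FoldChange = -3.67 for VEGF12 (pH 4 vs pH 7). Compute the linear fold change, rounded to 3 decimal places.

Fold change = 2^(-3.67) = 0.0786

0.079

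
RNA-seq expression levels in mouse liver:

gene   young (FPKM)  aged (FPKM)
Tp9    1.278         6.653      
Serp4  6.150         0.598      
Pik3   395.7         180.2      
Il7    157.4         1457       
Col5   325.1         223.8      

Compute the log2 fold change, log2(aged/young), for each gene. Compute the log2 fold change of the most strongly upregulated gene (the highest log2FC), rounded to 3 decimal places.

log2(6.653/1.278) = 2.380  (Tp9)
log2(0.598/6.150) = -3.362  (Serp4)
log2(180.2/395.7) = -1.135  (Pik3)
log2(1457/157.4) = 3.210  (Il7)
log2(223.8/325.1) = -0.539  (Col5)
Il7 is most strongly upregulated.

3.210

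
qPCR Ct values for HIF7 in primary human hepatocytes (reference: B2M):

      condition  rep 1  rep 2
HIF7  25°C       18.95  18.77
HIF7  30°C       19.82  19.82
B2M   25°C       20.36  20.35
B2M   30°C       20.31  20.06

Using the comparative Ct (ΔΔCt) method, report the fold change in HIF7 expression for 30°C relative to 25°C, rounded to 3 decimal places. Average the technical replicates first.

Mean Ct: HIF7 25°C 18.860; HIF7 30°C 19.820; B2M 25°C 20.355; B2M 30°C 20.185
ΔCt(25°C) = 18.860 − 20.355 = -1.495
ΔCt(30°C) = 19.820 − 20.185 = -0.365
ΔΔCt = -0.365 − (-1.495) = 1.130
Fold change = 2^(−1.130) = 0.4569

0.457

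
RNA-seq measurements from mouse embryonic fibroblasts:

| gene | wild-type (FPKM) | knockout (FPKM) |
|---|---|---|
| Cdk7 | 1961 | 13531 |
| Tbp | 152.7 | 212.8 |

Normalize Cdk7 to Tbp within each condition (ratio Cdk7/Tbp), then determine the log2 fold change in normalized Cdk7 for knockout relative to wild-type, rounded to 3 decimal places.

2.308

Cdk7/Tbp (wild-type) = 1961 / 152.7 = 12.842
Cdk7/Tbp (knockout) = 13531 / 212.8 = 63.586
Fold change = 63.586 / 12.842 = 4.9513
log2(4.9513) = 2.3078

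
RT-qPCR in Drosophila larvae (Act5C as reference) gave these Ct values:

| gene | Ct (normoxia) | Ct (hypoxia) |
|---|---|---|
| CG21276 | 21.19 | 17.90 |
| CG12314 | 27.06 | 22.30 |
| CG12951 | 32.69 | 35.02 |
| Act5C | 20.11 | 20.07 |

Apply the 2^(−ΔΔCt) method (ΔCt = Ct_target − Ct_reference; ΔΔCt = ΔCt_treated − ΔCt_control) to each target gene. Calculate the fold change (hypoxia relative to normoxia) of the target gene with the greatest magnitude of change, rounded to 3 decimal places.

26.355

CG21276: ΔΔCt = (17.90−20.07) − (21.19−20.11) = -2.17 − 1.08 = -3.25; fold change = 2^3.25 = 9.514
CG12314: ΔΔCt = (22.30−20.07) − (27.06−20.11) = 2.23 − 6.95 = -4.72; fold change = 2^4.72 = 26.355
CG12951: ΔΔCt = (35.02−20.07) − (32.69−20.11) = 14.95 − 12.58 = 2.37; fold change = 2^-2.37 = 0.193
CG12314 has the largest |ΔΔCt| = 4.72.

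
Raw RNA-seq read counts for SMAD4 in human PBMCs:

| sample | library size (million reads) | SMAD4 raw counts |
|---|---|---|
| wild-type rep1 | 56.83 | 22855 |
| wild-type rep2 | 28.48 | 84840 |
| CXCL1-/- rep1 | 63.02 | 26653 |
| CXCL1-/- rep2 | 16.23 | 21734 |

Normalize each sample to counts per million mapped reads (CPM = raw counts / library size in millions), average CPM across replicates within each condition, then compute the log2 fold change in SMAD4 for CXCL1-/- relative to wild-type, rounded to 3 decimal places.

-0.940

CPM(wild-type rep1) = 22855 / 56.83 = 402.1643
CPM(wild-type rep2) = 84840 / 28.48 = 2978.9326
CPM(CXCL1-/- rep1) = 26653 / 63.02 = 422.9292
CPM(CXCL1-/- rep2) = 21734 / 16.23 = 1339.1251
mean CPM(wild-type) = 1690.5485; mean CPM(CXCL1-/-) = 881.0272
Fold change = 881.0272 / 1690.5485 = 0.52115
log2(0.52115) = -0.9402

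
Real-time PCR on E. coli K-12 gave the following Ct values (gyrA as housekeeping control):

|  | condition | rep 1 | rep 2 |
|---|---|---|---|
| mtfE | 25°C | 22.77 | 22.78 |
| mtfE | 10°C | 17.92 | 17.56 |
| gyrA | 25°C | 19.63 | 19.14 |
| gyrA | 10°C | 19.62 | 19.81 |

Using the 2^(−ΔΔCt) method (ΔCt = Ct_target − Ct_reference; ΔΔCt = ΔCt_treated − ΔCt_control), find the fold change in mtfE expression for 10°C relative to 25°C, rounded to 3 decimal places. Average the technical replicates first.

Mean Ct: mtfE 25°C 22.775; mtfE 10°C 17.740; gyrA 25°C 19.385; gyrA 10°C 19.715
ΔCt(25°C) = 22.775 − 19.385 = 3.390
ΔCt(10°C) = 17.740 − 19.715 = -1.975
ΔΔCt = -1.975 − 3.390 = -5.365
Fold change = 2^(−(-5.365)) = 2^5.365 = 41.2122

41.212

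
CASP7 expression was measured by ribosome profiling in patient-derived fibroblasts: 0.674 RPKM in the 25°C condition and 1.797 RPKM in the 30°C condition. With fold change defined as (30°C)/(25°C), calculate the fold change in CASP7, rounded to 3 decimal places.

Fold change = 1.797 / 0.674 = 2.6662
CASP7 is upregulated.

2.666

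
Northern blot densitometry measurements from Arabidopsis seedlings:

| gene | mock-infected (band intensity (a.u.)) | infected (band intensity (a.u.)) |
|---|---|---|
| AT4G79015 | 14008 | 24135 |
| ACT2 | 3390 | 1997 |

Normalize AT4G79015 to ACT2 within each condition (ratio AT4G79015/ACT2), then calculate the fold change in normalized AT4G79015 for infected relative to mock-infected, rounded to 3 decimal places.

2.925

AT4G79015/ACT2 (mock-infected) = 14008 / 3390 = 4.1322
AT4G79015/ACT2 (infected) = 24135 / 1997 = 12.086
Fold change = 12.086 / 4.1322 = 2.9248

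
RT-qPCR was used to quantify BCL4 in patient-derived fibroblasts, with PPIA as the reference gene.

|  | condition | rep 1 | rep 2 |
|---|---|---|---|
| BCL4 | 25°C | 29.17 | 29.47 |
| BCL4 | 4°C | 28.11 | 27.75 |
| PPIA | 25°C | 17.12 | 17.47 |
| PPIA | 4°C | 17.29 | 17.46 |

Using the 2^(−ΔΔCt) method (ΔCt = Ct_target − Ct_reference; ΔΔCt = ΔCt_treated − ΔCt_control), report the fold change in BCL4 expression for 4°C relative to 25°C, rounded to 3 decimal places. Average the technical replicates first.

2.770

Mean Ct: BCL4 25°C 29.320; BCL4 4°C 27.930; PPIA 25°C 17.295; PPIA 4°C 17.375
ΔCt(25°C) = 29.320 − 17.295 = 12.025
ΔCt(4°C) = 27.930 − 17.375 = 10.555
ΔΔCt = 10.555 − 12.025 = -1.470
Fold change = 2^(−(-1.470)) = 2^1.470 = 2.7702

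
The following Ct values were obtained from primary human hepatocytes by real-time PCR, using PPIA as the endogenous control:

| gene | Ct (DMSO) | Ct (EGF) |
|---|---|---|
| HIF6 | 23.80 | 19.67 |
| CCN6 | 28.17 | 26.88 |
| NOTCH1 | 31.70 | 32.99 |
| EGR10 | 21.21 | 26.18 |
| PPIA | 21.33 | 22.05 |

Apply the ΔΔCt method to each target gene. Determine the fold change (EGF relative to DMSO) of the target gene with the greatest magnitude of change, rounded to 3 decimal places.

HIF6: ΔΔCt = (19.67−22.05) − (23.80−21.33) = -2.38 − 2.47 = -4.85; fold change = 2^4.85 = 28.840
CCN6: ΔΔCt = (26.88−22.05) − (28.17−21.33) = 4.83 − 6.84 = -2.01; fold change = 2^2.01 = 4.028
NOTCH1: ΔΔCt = (32.99−22.05) − (31.70−21.33) = 10.94 − 10.37 = 0.57; fold change = 2^-0.57 = 0.674
EGR10: ΔΔCt = (26.18−22.05) − (21.21−21.33) = 4.13 − (-0.12) = 4.25; fold change = 2^-4.25 = 0.053
HIF6 has the largest |ΔΔCt| = 4.85.

28.840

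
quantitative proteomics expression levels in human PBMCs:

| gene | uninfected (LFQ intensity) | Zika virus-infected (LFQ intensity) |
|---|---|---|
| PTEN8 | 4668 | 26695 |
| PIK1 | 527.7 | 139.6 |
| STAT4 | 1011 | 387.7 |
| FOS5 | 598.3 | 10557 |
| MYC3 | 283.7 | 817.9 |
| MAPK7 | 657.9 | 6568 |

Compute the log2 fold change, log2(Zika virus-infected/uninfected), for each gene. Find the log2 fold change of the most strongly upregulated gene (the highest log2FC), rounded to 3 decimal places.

4.141

log2(26695/4668) = 2.516  (PTEN8)
log2(139.6/527.7) = -1.918  (PIK1)
log2(387.7/1011) = -1.383  (STAT4)
log2(10557/598.3) = 4.141  (FOS5)
log2(817.9/283.7) = 1.528  (MYC3)
log2(6568/657.9) = 3.320  (MAPK7)
FOS5 is most strongly upregulated.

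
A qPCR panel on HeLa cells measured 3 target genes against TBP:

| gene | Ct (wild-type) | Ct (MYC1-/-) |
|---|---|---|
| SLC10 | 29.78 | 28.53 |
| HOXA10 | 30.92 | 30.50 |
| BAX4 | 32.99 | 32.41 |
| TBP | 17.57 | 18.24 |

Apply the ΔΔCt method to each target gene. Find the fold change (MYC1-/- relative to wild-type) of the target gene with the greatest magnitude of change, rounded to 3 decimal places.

SLC10: ΔΔCt = (28.53−18.24) − (29.78−17.57) = 10.29 − 12.21 = -1.92; fold change = 2^1.92 = 3.784
HOXA10: ΔΔCt = (30.50−18.24) − (30.92−17.57) = 12.26 − 13.35 = -1.09; fold change = 2^1.09 = 2.129
BAX4: ΔΔCt = (32.41−18.24) − (32.99−17.57) = 14.17 − 15.42 = -1.25; fold change = 2^1.25 = 2.378
SLC10 has the largest |ΔΔCt| = 1.92.

3.784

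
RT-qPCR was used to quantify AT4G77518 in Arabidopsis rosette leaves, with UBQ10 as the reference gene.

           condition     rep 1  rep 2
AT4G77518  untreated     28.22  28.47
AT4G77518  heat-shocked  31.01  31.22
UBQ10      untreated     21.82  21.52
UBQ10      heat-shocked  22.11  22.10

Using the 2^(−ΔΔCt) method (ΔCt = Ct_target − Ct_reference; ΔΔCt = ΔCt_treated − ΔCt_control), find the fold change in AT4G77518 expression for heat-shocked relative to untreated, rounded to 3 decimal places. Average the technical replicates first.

Mean Ct: AT4G77518 untreated 28.345; AT4G77518 heat-shocked 31.115; UBQ10 untreated 21.670; UBQ10 heat-shocked 22.105
ΔCt(untreated) = 28.345 − 21.670 = 6.675
ΔCt(heat-shocked) = 31.115 − 22.105 = 9.010
ΔΔCt = 9.010 − 6.675 = 2.335
Fold change = 2^(−2.335) = 0.1982

0.198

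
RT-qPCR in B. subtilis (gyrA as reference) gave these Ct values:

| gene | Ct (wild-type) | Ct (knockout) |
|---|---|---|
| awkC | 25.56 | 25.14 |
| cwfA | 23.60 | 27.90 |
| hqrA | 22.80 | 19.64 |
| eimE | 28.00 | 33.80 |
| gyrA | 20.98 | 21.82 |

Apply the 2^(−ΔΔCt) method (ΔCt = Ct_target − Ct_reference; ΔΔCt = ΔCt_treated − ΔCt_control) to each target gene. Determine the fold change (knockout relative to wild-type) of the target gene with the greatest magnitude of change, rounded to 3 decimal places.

0.032

awkC: ΔΔCt = (25.14−21.82) − (25.56−20.98) = 3.32 − 4.58 = -1.26; fold change = 2^1.26 = 2.395
cwfA: ΔΔCt = (27.90−21.82) − (23.60−20.98) = 6.08 − 2.62 = 3.46; fold change = 2^-3.46 = 0.091
hqrA: ΔΔCt = (19.64−21.82) − (22.80−20.98) = -2.18 − 1.82 = -4.00; fold change = 2^4.00 = 16.000
eimE: ΔΔCt = (33.80−21.82) − (28.00−20.98) = 11.98 − 7.02 = 4.96; fold change = 2^-4.96 = 0.032
eimE has the largest |ΔΔCt| = 4.96.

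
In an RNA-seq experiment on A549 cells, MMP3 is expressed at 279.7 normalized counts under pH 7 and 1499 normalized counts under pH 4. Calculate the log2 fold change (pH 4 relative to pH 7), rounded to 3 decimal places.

Fold change = 1499 / 279.7 = 5.3593
log2(5.3593) = 2.4220

2.422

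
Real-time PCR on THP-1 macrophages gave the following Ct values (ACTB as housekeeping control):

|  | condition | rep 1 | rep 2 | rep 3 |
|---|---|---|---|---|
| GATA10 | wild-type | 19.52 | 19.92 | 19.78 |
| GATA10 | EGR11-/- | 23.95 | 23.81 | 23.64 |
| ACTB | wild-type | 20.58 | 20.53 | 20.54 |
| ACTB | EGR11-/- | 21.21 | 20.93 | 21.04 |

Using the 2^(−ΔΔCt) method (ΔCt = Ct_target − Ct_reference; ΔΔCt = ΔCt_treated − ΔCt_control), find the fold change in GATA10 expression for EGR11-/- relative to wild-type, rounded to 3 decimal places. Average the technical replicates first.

0.085

Mean Ct: GATA10 wild-type 19.740; GATA10 EGR11-/- 23.800; ACTB wild-type 20.550; ACTB EGR11-/- 21.060
ΔCt(wild-type) = 19.740 − 20.550 = -0.810
ΔCt(EGR11-/-) = 23.800 − 21.060 = 2.740
ΔΔCt = 2.740 − (-0.810) = 3.550
Fold change = 2^(−3.550) = 0.0854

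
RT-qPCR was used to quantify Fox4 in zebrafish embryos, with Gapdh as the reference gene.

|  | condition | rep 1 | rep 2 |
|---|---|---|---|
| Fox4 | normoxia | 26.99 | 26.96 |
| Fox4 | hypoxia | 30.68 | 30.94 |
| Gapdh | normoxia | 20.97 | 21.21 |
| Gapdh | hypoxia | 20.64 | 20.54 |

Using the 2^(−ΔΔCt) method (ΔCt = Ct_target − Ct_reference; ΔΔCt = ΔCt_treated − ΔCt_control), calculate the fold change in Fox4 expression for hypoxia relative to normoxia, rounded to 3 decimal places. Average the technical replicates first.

0.050

Mean Ct: Fox4 normoxia 26.975; Fox4 hypoxia 30.810; Gapdh normoxia 21.090; Gapdh hypoxia 20.590
ΔCt(normoxia) = 26.975 − 21.090 = 5.885
ΔCt(hypoxia) = 30.810 − 20.590 = 10.220
ΔΔCt = 10.220 − 5.885 = 4.335
Fold change = 2^(−4.335) = 0.0495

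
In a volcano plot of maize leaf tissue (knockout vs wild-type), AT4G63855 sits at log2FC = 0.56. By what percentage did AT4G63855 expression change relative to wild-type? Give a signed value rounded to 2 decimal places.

Fold change = 2^(0.56) = 1.4743
Percent change = (FC − 1) × 100% = (1.4743 − 1) × 100 = 47.43%

47.43%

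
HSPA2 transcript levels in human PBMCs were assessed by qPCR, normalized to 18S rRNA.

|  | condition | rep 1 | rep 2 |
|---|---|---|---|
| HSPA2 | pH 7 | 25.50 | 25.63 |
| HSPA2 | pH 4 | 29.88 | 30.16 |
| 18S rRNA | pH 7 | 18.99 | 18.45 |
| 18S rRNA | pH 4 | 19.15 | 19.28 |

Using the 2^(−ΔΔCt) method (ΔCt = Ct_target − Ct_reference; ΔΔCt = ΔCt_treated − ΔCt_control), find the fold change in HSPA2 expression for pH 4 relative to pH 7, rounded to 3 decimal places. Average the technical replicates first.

Mean Ct: HSPA2 pH 7 25.565; HSPA2 pH 4 30.020; 18S rRNA pH 7 18.720; 18S rRNA pH 4 19.215
ΔCt(pH 7) = 25.565 − 18.720 = 6.845
ΔCt(pH 4) = 30.020 − 19.215 = 10.805
ΔΔCt = 10.805 − 6.845 = 3.960
Fold change = 2^(−3.960) = 0.0643

0.064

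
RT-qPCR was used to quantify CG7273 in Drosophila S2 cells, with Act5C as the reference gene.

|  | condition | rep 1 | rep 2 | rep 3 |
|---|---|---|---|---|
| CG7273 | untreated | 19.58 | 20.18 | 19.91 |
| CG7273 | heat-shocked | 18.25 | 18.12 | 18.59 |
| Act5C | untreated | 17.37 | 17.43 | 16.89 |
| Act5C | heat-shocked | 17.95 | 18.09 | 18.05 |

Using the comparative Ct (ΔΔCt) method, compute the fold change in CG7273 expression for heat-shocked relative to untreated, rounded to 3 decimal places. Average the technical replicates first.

Mean Ct: CG7273 untreated 19.890; CG7273 heat-shocked 18.320; Act5C untreated 17.230; Act5C heat-shocked 18.030
ΔCt(untreated) = 19.890 − 17.230 = 2.660
ΔCt(heat-shocked) = 18.320 − 18.030 = 0.290
ΔΔCt = 0.290 − 2.660 = -2.370
Fold change = 2^(−(-2.370)) = 2^2.370 = 5.1694

5.169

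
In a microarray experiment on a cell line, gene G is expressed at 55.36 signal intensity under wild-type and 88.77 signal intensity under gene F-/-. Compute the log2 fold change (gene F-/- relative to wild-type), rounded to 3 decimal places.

Fold change = 88.77 / 55.36 = 1.6035
log2(1.6035) = 0.6812

0.681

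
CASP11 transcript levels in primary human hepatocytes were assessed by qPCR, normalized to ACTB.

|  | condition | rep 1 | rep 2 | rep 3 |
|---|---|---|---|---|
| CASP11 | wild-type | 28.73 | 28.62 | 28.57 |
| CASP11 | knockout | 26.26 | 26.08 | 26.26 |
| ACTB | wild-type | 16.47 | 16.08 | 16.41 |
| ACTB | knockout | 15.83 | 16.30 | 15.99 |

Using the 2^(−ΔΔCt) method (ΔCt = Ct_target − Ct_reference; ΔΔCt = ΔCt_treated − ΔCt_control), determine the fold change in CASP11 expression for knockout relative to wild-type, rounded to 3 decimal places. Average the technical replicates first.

Mean Ct: CASP11 wild-type 28.640; CASP11 knockout 26.200; ACTB wild-type 16.320; ACTB knockout 16.040
ΔCt(wild-type) = 28.640 − 16.320 = 12.320
ΔCt(knockout) = 26.200 − 16.040 = 10.160
ΔΔCt = 10.160 − 12.320 = -2.160
Fold change = 2^(−(-2.160)) = 2^2.160 = 4.4691

4.469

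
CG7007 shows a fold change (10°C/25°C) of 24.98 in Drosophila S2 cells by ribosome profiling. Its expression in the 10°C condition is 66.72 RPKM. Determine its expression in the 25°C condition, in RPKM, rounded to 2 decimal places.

2.67

25°C expression = 66.72 / 24.98 = 2.67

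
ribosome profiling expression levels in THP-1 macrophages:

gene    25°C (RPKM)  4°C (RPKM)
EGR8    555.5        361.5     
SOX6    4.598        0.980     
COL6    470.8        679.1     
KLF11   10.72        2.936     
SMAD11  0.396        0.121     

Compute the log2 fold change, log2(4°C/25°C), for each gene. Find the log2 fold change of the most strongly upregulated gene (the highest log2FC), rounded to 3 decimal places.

0.529

log2(361.5/555.5) = -0.620  (EGR8)
log2(0.980/4.598) = -2.230  (SOX6)
log2(679.1/470.8) = 0.529  (COL6)
log2(2.936/10.72) = -1.868  (KLF11)
log2(0.121/0.396) = -1.710  (SMAD11)
COL6 is most strongly upregulated.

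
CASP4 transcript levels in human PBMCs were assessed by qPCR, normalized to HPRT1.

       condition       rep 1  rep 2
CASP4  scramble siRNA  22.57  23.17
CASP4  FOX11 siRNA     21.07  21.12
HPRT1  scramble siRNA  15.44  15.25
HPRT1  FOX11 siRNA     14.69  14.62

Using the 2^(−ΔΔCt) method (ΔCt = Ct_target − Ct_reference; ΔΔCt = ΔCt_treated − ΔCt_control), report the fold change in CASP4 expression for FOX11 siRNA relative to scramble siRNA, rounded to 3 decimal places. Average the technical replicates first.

Mean Ct: CASP4 scramble siRNA 22.870; CASP4 FOX11 siRNA 21.095; HPRT1 scramble siRNA 15.345; HPRT1 FOX11 siRNA 14.655
ΔCt(scramble siRNA) = 22.870 − 15.345 = 7.525
ΔCt(FOX11 siRNA) = 21.095 − 14.655 = 6.440
ΔΔCt = 6.440 − 7.525 = -1.085
Fold change = 2^(−(-1.085)) = 2^1.085 = 2.1214

2.121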